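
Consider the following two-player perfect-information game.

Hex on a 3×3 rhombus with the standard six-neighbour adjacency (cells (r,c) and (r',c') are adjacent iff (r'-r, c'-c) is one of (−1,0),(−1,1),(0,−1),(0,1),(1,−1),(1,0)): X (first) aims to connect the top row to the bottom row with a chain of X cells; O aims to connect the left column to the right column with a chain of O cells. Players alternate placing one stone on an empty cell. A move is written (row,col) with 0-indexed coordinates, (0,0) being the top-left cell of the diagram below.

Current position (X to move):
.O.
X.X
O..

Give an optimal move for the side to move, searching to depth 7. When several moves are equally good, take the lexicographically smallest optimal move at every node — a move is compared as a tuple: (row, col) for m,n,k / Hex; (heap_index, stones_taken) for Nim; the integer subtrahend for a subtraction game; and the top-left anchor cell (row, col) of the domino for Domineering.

X's best at [.O./X.X/O..]: (0,0)

[.O./X.X/O..] X move#1: (0,0):+1/XO./X.X/O..*, (0,2):+1/.OX/X.X/O.., (1,1):+1/.O./XXX/O.., (2,1):-1/.O./X.X/OX., (2,2):-1/.O./X.X/O.X
[XO./X.X/O..] O move#2: (0,2):-1/XOO/X.X/O..*, (1,1):-1/XO./XOX/O.., (2,1):-1/XO./X.X/OO., (2,2):-1/XO./X.X/O.O
[XOO/X.X/O..] X move#3: (1,1):+1/XOO/XXX/O..*, (2,1):-1/XOO/X.X/OX., (2,2):-1/XOO/X.X/O.X
[XOO/XXX/O..] O move#4: (2,1):-1/XOO/XXX/OO.*, (2,2):-1/XOO/XXX/O.O
[XOO/XXX/OO.] X move#5: (2,2):+1/XOO/XXX/OOX*
[XOO/XXX/OOX] end (terminal -1, O#6); searched .O./X.X/O.. to 7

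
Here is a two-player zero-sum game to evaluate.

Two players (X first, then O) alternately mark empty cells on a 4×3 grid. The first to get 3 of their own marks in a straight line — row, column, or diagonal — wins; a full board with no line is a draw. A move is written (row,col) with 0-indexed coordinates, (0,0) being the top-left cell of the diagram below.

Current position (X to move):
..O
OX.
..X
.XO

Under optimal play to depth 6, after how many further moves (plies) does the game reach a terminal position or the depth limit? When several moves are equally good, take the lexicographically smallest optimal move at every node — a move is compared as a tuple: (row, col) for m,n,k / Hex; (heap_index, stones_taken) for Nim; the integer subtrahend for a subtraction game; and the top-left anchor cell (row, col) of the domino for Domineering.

PV length from [..O/OX./..X/.XO]: 1 ply

ply 1, X at ..O/OX./..X/.XO | (0,0)=+1→X.O/OX./..X/.XO*; (0,1)=-1→.XO/OX./..X/.XO; (1,2)=-1→..O/OXX/..X/.XO; (2,0)=-1→..O/OX./X.X/.XO; (2,1)=+1→..O/OX./.XX/.XO; (3,0)=-1→..O/OX./..X/XXO
ply 2: X.O/OX./..X/.XO is terminal -1 (O); from ..O/OX./..X/.XO depth 6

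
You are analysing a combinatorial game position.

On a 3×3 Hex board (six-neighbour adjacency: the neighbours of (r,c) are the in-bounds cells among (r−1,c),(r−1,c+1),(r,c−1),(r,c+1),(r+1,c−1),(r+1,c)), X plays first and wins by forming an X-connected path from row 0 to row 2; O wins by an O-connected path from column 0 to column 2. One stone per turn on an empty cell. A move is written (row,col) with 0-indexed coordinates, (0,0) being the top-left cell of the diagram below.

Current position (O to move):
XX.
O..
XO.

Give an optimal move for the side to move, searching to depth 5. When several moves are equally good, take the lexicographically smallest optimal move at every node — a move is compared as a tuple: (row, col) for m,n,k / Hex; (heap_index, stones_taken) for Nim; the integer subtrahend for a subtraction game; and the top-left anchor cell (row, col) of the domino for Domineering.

p1 O@[XX./O../XO.]: (0,2)[XXO/O../XO.]-1 (1,1)[XX./OO./XO.]+1* (1,2)[XX./O.O/XO.]-1 (2,2)[XX./O../XOO]-1
p2 X@[XX./OO./XO.]: (0,2)[XXX/OO./XO.]-1* (1,2)[XX./OOX/XO.]-1 (2,2)[XX./OO./XOX]-1
p3 O@[XXX/OO./XO.]: (1,2)[XXX/OOO/XO.]+1* (2,2)[XXX/OO./XOO]+1
p4 X@[XXX/OOO/XO.] terminal -1; root [XX./O../XO.] d5

O's best at [XX./O../XO.]: (1,1)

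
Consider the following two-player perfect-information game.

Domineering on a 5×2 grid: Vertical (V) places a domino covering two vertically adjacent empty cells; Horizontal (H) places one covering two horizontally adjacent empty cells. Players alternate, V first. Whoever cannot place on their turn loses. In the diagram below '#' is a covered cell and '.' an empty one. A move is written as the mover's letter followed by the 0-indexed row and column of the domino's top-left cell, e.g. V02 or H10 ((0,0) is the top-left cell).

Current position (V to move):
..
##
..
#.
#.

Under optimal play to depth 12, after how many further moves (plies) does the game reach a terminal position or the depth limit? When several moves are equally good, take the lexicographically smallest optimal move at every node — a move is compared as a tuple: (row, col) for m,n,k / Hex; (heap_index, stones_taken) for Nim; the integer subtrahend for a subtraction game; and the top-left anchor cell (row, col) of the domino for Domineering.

[../##/../#./#.] V move#1: V21:-1/../##/.#/##/#.*, V31:-1/../##/../##/##
[../##/.#/##/#.] H move#2: H00:+1/##/##/.#/##/#.*
[##/##/.#/##/#.] end (terminal -1, V#3); searched ../##/../#./#. to 12

PV length from [../##/../#./#.]: 2 plies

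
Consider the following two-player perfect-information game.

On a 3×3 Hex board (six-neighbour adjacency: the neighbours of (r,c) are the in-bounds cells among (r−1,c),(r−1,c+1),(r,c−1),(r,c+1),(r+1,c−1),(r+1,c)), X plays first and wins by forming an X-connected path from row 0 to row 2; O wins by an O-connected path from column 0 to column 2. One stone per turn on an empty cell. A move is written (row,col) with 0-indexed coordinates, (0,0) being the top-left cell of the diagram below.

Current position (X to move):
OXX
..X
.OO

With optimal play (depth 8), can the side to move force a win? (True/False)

X winning at [OXX/..X/.OO]: True

ply 1, X at OXX/..X/.OO | (1,0)=-1→OXX/X.X/.OO; (1,1)=-1→OXX/.XX/.OO; (2,0)=+1→OXX/..X/XOO*
ply 2, O at OXX/..X/XOO | (1,0)=-1→OXX/O.X/XOO*; (1,1)=-1→OXX/.OX/XOO
ply 3, X at OXX/O.X/XOO | (1,1)=+1→OXX/OXX/XOO*
ply 4: OXX/OXX/XOO is terminal -1 (O); from OXX/..X/.OO depth 8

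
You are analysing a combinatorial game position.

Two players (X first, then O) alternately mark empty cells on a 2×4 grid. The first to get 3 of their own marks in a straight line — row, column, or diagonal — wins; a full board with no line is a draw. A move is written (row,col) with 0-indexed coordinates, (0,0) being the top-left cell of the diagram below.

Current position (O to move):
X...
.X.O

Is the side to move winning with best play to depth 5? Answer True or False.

p1 O@[X.../.X.O]: (0,1)[XO../.X.O]+0* (0,2)[X.O./.X.O]+0 (0,3)[X..O/.X.O]+0 (1,0)[X.../OX.O]+0 (1,2)[X.../.XOO]+0
p2 X@[XO../.X.O]: (0,2)[XOX./.X.O]+0* (0,3)[XO.X/.X.O]+0 (1,0)[XO../XX.O]+0 (1,2)[XO../.XXO]+0
p3 O@[XOX./.X.O]: (0,3)[XOXO/.X.O]+0* (1,0)[XOX./OX.O]+0 (1,2)[XOX./.XOO]+0
p4 X@[XOXO/.X.O]: (1,0)[XOXO/XX.O]+0* (1,2)[XOXO/.XXO]+0
p5 O@[XOXO/XX.O]: (1,2)[XOXO/XXOO]+0*
p6 X@[XOXO/XXOO] terminal +0; root [X.../.X.O] d5

O winning at [X.../.X.O]: False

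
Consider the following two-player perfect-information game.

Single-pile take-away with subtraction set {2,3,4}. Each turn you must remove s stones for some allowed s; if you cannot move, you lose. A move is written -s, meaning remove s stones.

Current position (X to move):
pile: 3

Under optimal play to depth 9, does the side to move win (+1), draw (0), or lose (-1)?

value(3, X) = +1

p1 X@[3]: -2[1]+1* -3[0]+1
p2 O@[1] terminal -1; root [3] d9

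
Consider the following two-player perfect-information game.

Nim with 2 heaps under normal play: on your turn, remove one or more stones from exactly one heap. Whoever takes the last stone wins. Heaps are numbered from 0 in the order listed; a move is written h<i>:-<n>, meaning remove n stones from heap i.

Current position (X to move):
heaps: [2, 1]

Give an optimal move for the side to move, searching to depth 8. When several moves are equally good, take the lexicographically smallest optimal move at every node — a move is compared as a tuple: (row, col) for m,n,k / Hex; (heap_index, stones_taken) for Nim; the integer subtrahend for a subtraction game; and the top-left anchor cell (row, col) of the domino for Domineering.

ply 1, X at (2,1) | h0:-1=+1→(1,1)*; h0:-2=-1→(0,1); h1:-1=-1→(2,0)
ply 2, O at (1,1) | h0:-1=-1→(0,1)*; h1:-1=-1→(1,0)
ply 3, X at (0,1) | h1:-1=+1→(0,0)*
ply 4: (0,0) is terminal -1 (O); from (2,1) depth 8

X's best at [(2,1)]: h0:-1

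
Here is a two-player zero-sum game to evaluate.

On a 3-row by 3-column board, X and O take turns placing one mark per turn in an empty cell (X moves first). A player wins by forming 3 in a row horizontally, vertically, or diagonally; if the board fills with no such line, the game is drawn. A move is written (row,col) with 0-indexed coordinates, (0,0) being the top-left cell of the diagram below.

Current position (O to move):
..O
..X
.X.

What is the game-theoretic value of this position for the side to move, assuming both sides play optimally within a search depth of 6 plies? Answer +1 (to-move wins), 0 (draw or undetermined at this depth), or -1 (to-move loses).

value(..O/..X/.X., O) = +1

p1 O@[..O/..X/.X.]: (0,0)[O.O/..X/.X.]+1* (0,1)[.OO/..X/.X.]-1 (1,0)[..O/O.X/.X.]+0 (1,1)[..O/.OX/.X.]+0 (2,0)[..O/..X/OX.]-1 (2,2)[..O/..X/.XO]-1
p2 X@[O.O/..X/.X.]: (0,1)[OXO/..X/.X.]-1* (1,0)[O.O/X.X/.X.]-1 (1,1)[O.O/.XX/.X.]-1 (2,0)[O.O/..X/XX.]-1 (2,2)[O.O/..X/.XX]-1
p3 O@[OXO/..X/.X.]: (1,0)[OXO/O.X/.X.]-1 (1,1)[OXO/.OX/.X.]+1* (2,0)[OXO/..X/OX.]-1 (2,2)[OXO/..X/.XO]-1
p4 X@[OXO/.OX/.X.]: (1,0)[OXO/XOX/.X.]-1* (2,0)[OXO/.OX/XX.]-1 (2,2)[OXO/.OX/.XX]-1
p5 O@[OXO/XOX/.X.]: (2,0)[OXO/XOX/OX.]+1* (2,2)[OXO/XOX/.XO]+1
p6 X@[OXO/XOX/OX.] terminal -1; root [..O/..X/.X.] d6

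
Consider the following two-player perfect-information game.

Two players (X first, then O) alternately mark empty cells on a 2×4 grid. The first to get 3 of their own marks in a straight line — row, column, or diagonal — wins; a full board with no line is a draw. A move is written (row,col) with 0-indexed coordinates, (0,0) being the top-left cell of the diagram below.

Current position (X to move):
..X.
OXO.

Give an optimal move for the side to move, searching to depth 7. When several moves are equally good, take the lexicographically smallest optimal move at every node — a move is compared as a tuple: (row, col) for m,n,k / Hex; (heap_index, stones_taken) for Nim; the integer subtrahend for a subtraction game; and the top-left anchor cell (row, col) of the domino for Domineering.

[..X./OXO.] X move#1: (0,0):+0/X.X./OXO., (0,1):+1/.XX./OXO.*, (0,3):+0/..XX/OXO., (1,3):+0/..X./OXOX
[.XX./OXO.] O move#2: (0,0):-1/OXX./OXO.*, (0,3):-1/.XXO/OXO., (1,3):-1/.XX./OXOO
[OXX./OXO.] X move#3: (0,3):+1/OXXX/OXO.*, (1,3):+0/OXX./OXOX
[OXXX/OXO.] end (terminal -1, O#4); searched ..X./OXO. to 7

X's best at [..X./OXO.]: (0,1)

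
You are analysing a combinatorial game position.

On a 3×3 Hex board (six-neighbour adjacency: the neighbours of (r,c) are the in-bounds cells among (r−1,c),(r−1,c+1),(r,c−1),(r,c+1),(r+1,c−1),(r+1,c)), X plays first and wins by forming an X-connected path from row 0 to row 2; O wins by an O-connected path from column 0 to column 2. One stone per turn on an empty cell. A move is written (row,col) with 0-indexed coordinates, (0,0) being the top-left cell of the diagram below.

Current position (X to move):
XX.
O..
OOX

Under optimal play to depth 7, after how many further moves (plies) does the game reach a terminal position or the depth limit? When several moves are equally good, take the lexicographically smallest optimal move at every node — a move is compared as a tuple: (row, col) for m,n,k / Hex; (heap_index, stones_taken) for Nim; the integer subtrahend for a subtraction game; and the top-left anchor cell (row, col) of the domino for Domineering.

PV length from [XX./O../OOX]: 3 plies

p1 X@[XX./O../OOX]: (0,2)[XXX/O../OOX]-1 (1,1)[XX./OX./OOX]-1 (1,2)[XX./O.X/OOX]+1*
p2 O@[XX./O.X/OOX]: (0,2)[XXO/O.X/OOX]-1* (1,1)[XX./OOX/OOX]-1
p3 X@[XXO/O.X/OOX]: (1,1)[XXO/OXX/OOX]+1*
p4 O@[XXO/OXX/OOX] terminal -1; root [XX./O../OOX] d7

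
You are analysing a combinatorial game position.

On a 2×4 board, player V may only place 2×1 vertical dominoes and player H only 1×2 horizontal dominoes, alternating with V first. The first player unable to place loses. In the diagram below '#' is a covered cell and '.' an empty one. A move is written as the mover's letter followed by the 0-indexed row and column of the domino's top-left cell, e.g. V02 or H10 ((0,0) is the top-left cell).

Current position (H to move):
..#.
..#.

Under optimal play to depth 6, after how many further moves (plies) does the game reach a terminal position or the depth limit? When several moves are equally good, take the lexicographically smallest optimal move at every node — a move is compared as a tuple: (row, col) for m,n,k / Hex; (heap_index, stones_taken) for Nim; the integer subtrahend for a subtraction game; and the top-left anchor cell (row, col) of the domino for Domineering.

ply 1, H at ..#./..#. | H00=+1→###./..#.*; H10=+1→..#./###.
ply 2, V at ###./..#. | V03=-1→####/..##*
ply 3, H at ####/..## | H10=+1→####/####*
ply 4: ####/#### is terminal -1 (V); from ..#./..#. depth 6

PV length from [..#./..#.]: 3 plies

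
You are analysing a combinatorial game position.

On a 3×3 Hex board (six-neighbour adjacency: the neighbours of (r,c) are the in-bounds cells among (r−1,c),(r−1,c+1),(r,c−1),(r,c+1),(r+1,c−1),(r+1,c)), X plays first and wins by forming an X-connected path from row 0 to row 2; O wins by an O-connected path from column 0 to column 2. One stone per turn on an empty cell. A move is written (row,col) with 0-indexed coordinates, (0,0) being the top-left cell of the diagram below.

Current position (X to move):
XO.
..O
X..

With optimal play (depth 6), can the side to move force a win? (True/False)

ply 1, X at XO./..O/X.. | (0,2)=+1→XOX/..O/X..*; (1,0)=+1→XO./X.O/X..; (1,1)=+1→XO./.XO/X..; (2,1)=-1→XO./..O/XX.; (2,2)=-1→XO./..O/X.X
ply 2, O at XOX/..O/X.. | (1,0)=-1→XOX/O.O/X..*; (1,1)=-1→XOX/.OO/X..; (2,1)=-1→XOX/..O/XO.; (2,2)=-1→XOX/..O/X.O
ply 3, X at XOX/O.O/X.. | (1,1)=+1→XOX/OXO/X..*; (2,1)=-1→XOX/O.O/XX.; (2,2)=-1→XOX/O.O/X.X
ply 4: XOX/OXO/X.. is terminal -1 (O); from XO./..O/X.. depth 6

X winning at [XO./..O/X..]: True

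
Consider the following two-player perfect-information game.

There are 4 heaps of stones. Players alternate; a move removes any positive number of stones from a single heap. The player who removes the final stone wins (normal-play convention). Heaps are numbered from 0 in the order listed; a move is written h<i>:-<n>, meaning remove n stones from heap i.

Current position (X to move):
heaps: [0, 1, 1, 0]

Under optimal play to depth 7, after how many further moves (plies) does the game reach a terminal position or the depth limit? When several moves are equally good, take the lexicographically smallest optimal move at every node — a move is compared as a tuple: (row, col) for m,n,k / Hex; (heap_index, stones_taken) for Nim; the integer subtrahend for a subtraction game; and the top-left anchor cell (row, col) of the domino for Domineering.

p1 X@[(0,1,1,0)]: h1:-1[(0,0,1,0)]-1* h2:-1[(0,1,0,0)]-1
p2 O@[(0,0,1,0)]: h2:-1[(0,0,0,0)]+1*
p3 X@[(0,0,0,0)] terminal -1; root [(0,1,1,0)] d7

PV length from [(0,1,1,0)]: 2 plies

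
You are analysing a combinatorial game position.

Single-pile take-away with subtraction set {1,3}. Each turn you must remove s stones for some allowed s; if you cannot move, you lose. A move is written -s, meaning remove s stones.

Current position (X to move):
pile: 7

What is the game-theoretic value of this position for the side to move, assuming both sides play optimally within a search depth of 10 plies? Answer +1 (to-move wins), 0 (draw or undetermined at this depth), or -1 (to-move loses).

ply 1, X at 7 | -1=+1→6*; -3=+1→4
ply 2, O at 6 | -1=-1→5*; -3=-1→3
ply 3, X at 5 | -1=+1→4*; -3=+1→2
ply 4, O at 4 | -1=-1→3*; -3=-1→1
ply 5, X at 3 | -1=+1→2*; -3=+1→0
ply 6, O at 2 | -1=-1→1*
ply 7, X at 1 | -1=+1→0*
ply 8: 0 is terminal -1 (O); from 7 depth 10

value(7, X) = +1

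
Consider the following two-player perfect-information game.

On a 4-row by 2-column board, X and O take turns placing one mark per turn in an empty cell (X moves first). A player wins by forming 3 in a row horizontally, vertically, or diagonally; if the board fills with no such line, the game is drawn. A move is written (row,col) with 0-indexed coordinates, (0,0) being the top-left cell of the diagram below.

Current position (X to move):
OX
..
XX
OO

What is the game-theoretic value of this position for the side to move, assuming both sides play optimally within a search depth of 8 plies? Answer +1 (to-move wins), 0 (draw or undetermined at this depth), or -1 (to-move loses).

p1 X@[OX/../XX/OO]: (1,0)[OX/X./XX/OO]+0 (1,1)[OX/.X/XX/OO]+1*
p2 O@[OX/.X/XX/OO] terminal -1; root [OX/../XX/OO] d8

value(OX/../XX/OO, X) = +1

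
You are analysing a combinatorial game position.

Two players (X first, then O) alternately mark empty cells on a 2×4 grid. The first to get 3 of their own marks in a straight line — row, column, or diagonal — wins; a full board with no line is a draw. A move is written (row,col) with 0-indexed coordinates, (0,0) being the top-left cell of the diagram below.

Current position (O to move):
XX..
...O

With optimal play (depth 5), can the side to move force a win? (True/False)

p1 O@[XX../...O]: (0,2)[XXO./...O]+0* (0,3)[XX.O/...O]-1 (1,0)[XX../O..O]-1 (1,1)[XX../.O.O]-1 (1,2)[XX../..OO]-1
p2 X@[XXO./...O]: (0,3)[XXOX/...O]+0* (1,0)[XXO./X..O]+0 (1,1)[XXO./.X.O]+0 (1,2)[XXO./..XO]+0
p3 O@[XXOX/...O]: (1,0)[XXOX/O..O]+0* (1,1)[XXOX/.O.O]+0 (1,2)[XXOX/..OO]+0
p4 X@[XXOX/O..O]: (1,1)[XXOX/OX.O]+0* (1,2)[XXOX/O.XO]+0
p5 O@[XXOX/OX.O]: (1,2)[XXOX/OXOO]+0*
p6 X@[XXOX/OXOO] terminal +0; root [XX../...O] d5

O winning at [XX../...O]: False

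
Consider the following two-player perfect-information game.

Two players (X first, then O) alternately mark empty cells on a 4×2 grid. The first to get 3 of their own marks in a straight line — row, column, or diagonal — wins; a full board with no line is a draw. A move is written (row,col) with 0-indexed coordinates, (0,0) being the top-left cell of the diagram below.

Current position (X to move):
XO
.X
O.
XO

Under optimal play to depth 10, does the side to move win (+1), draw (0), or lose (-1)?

value(XO/.X/O./XO, X) = 0

p1 X@[XO/.X/O./XO]: (1,0)[XO/XX/O./XO]+0* (2,1)[XO/.X/OX/XO]+0
p2 O@[XO/XX/O./XO]: (2,1)[XO/XX/OO/XO]+0*
p3 X@[XO/XX/OO/XO] terminal +0; root [XO/.X/O./XO] d10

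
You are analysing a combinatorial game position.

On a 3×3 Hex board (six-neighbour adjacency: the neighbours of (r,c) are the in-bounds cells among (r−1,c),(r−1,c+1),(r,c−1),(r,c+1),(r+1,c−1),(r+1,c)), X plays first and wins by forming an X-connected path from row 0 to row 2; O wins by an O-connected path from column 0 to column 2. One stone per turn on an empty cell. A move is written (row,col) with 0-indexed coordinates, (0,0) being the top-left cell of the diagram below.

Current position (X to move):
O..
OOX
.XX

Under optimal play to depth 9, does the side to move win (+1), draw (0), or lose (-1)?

value(O../OOX/.XX, X) = +1

ply 1, X at O../OOX/.XX | (0,1)=-1→OX./OOX/.XX; (0,2)=+1→O.X/OOX/.XX*; (2,0)=-1→O../OOX/XXX
ply 2: O.X/OOX/.XX is terminal -1 (O); from O../OOX/.XX depth 9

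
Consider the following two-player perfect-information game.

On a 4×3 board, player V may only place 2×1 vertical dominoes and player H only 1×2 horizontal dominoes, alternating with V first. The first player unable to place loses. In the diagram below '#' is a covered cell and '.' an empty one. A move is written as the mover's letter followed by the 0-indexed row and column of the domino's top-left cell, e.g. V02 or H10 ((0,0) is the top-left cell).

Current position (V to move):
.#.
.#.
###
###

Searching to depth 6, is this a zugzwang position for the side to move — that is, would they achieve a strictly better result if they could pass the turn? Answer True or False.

ply 1, V at .#./.#./###/### | V00=+1→##./##./###/###*; V02=+1→.##/.##/###/###
ply 2: ##./##./###/### is terminal -1 (H); from .#./.#./###/### depth 6
suppose V passes — search the same position with H to move:
pass> ply 1: .#./.#./###/### is terminal -1 (H); from .#./.#./###/### depth 6
for V: play +1, pass +1

zugzwang(.#./.#./###/###, V) = False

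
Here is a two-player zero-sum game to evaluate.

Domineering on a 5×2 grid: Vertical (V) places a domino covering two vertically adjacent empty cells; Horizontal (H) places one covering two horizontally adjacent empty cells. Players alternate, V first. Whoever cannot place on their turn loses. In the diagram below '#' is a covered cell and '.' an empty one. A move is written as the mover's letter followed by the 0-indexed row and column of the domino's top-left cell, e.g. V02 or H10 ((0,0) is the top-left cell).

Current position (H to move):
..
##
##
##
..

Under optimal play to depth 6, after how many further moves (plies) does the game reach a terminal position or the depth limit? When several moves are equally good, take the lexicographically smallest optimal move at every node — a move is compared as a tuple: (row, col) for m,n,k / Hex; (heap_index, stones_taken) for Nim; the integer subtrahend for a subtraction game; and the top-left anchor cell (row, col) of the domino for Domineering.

[../##/##/##/..] H move#1: H00:+1/##/##/##/##/..*, H40:+1/../##/##/##/##
[##/##/##/##/..] end (terminal -1, V#2); searched ../##/##/##/.. to 6

PV length from [../##/##/##/..]: 1 ply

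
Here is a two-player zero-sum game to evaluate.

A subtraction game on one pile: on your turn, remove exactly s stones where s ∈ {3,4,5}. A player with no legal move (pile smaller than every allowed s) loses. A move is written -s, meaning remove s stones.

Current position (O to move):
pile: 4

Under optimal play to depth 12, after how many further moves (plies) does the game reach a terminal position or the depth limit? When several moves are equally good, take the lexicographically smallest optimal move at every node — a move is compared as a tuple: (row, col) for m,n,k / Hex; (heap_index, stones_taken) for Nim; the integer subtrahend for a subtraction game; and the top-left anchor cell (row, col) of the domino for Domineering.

PV length from [4]: 1 ply

[4] O move#1: -3:+1/1*, -4:+1/0
[1] end (terminal -1, X#2); searched 4 to 12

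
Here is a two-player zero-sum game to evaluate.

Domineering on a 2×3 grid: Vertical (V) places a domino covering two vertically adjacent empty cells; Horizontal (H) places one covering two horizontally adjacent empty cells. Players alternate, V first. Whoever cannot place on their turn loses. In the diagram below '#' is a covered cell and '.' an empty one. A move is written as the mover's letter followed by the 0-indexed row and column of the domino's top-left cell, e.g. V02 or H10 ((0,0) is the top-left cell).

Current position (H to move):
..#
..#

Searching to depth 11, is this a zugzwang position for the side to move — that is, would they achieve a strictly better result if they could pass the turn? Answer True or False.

zugzwang(..#/..#, H) = False

[..#/..#] H move#1: H00:+1/###/..#*, H10:+1/..#/###
[###/..#] end (terminal -1, V#2); searched ..#/..# to 11
suppose H passes — search the same position with V to move:
pass> [..#/..#] V move#1: V00:+1/#.#/#.#*, V01:+1/.##/.##
pass> [#.#/#.#] end (terminal -1, H#2); searched ..#/..# to 11
for H: play +1, pass -1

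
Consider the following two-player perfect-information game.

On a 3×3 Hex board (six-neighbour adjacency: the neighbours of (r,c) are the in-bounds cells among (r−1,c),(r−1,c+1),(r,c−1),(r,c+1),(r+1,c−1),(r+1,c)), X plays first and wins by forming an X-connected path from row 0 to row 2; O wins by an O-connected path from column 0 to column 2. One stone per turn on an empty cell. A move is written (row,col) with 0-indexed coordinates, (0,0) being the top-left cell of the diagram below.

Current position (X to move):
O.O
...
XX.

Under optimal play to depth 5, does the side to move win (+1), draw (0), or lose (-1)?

p1 X@[O.O/.../XX.]: (0,1)[OXO/.../XX.]+1* (1,0)[O.O/X../XX.]-1 (1,1)[O.O/.X./XX.]-1 (1,2)[O.O/..X/XX.]-1 (2,2)[O.O/.../XXX]-1
p2 O@[OXO/.../XX.]: (1,0)[OXO/O../XX.]-1* (1,1)[OXO/.O./XX.]-1 (1,2)[OXO/..O/XX.]-1 (2,2)[OXO/.../XXO]-1
p3 X@[OXO/O../XX.]: (1,1)[OXO/OX./XX.]+1* (1,2)[OXO/O.X/XX.]-1 (2,2)[OXO/O../XXX]-1
p4 O@[OXO/OX./XX.] terminal -1; root [O.O/.../XX.] d5

value(O.O/.../XX., X) = +1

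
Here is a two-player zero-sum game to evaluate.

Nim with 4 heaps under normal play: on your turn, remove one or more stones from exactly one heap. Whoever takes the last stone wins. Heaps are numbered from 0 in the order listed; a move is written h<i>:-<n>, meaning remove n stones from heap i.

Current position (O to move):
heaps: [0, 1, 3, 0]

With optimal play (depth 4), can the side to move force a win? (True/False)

O winning at [(0,1,3,0)]: True

[(0,1,3,0)] O move#1: h1:-1:-1/(0,0,3,0), h2:-1:-1/(0,1,2,0), h2:-2:+1/(0,1,1,0)*, h2:-3:-1/(0,1,0,0)
[(0,1,1,0)] X move#2: h1:-1:-1/(0,0,1,0)*, h2:-1:-1/(0,1,0,0)
[(0,0,1,0)] O move#3: h2:-1:+1/(0,0,0,0)*
[(0,0,0,0)] end (terminal -1, X#4); searched (0,1,3,0) to 4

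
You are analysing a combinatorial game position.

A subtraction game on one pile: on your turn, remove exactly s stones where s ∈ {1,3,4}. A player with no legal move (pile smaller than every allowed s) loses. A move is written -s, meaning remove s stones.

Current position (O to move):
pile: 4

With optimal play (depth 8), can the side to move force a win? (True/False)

O winning at [4]: True

p1 O@[4]: -1[3]-1 -3[1]-1 -4[0]+1*
p2 X@[0] terminal -1; root [4] d8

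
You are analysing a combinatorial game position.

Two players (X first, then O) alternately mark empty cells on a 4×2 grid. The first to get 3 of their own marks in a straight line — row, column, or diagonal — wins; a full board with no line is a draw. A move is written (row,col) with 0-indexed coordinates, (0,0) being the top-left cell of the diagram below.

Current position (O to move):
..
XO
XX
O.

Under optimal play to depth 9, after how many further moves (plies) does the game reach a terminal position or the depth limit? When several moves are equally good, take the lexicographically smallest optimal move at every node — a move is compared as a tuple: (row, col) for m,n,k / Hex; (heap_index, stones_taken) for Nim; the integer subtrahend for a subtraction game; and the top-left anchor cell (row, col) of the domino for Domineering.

[../XO/XX/O.] O move#1: (0,0):+0/O./XO/XX/O.*, (0,1):-1/.O/XO/XX/O., (3,1):-1/../XO/XX/OO
[O./XO/XX/O.] X move#2: (0,1):+0/OX/XO/XX/O.*, (3,1):+0/O./XO/XX/OX
[OX/XO/XX/O.] O move#3: (3,1):+0/OX/XO/XX/OO*
[OX/XO/XX/OO] end (terminal +0, X#4); searched ../XO/XX/O. to 9

PV length from [../XO/XX/O.]: 3 plies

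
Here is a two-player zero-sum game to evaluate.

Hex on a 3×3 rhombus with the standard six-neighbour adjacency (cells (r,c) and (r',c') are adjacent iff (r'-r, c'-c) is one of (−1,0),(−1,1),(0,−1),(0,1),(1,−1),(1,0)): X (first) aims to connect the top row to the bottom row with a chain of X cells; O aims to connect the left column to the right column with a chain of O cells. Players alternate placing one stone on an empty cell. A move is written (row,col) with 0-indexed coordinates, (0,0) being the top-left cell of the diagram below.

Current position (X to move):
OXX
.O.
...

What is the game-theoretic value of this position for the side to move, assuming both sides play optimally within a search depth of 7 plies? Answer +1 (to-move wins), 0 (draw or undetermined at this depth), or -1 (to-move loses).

[OXX/.O./...] X move#1: (1,0):+1/OXX/XO./...*, (1,2):+1/OXX/.OX/..., (2,0):+1/OXX/.O./X.., (2,1):-1/OXX/.O./.X., (2,2):-1/OXX/.O./..X
[OXX/XO./...] O move#2: (1,2):-1/OXX/XOO/...*, (2,0):-1/OXX/XO./O.., (2,1):-1/OXX/XO./.O., (2,2):-1/OXX/XO./..O
[OXX/XOO/...] X move#3: (2,0):+1/OXX/XOO/X..*, (2,1):-1/OXX/XOO/.X., (2,2):-1/OXX/XOO/..X
[OXX/XOO/X..] end (terminal -1, O#4); searched OXX/.O./... to 7

value(OXX/.O./..., X) = +1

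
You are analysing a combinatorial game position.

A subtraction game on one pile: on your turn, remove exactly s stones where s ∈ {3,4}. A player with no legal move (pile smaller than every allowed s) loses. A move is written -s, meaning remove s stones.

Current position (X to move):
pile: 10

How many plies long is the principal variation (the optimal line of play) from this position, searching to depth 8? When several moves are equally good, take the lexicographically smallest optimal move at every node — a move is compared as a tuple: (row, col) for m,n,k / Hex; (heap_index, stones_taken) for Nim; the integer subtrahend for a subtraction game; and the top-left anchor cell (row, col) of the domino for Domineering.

PV length from [10]: 3 plies

ply 1, X at 10 | -3=+1→7*; -4=-1→6
ply 2, O at 7 | -3=-1→4*; -4=-1→3
ply 3, X at 4 | -3=+1→1*; -4=+1→0
ply 4: 1 is terminal -1 (O); from 10 depth 8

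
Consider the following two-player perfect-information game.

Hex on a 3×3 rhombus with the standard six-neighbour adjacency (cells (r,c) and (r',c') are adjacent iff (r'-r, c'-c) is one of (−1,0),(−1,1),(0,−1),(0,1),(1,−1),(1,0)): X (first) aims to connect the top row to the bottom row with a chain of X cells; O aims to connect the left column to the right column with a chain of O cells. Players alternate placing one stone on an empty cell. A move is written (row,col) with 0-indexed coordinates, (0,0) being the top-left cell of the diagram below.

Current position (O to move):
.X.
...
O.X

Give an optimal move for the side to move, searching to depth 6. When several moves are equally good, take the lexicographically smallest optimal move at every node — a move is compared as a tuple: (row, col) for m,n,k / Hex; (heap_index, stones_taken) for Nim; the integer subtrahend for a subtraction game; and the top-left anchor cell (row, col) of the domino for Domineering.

O's best at [.X./.../O.X]: (1,1)

ply 1, O at .X./.../O.X | (0,0)=-1→OX./.../O.X; (0,2)=-1→.XO/.../O.X; (1,0)=-1→.X./O../O.X; (1,1)=+1→.X./.O./O.X*; (1,2)=+1→.X./..O/O.X; (2,1)=-1→.X./.../OOX
ply 2, X at .X./.O./O.X | (0,0)=-1→XX./.O./O.X*; (0,2)=-1→.XX/.O./O.X; (1,0)=-1→.X./XO./O.X; (1,2)=-1→.X./.OX/O.X; (2,1)=-1→.X./.O./OXX
ply 3, O at XX./.O./O.X | (0,2)=+1→XXO/.O./O.X*; (1,0)=+1→XX./OO./O.X; (1,2)=+1→XX./.OO/O.X; (2,1)=+1→XX./.O./OOX
ply 4: XXO/.O./O.X is terminal -1 (X); from .X./.../O.X depth 6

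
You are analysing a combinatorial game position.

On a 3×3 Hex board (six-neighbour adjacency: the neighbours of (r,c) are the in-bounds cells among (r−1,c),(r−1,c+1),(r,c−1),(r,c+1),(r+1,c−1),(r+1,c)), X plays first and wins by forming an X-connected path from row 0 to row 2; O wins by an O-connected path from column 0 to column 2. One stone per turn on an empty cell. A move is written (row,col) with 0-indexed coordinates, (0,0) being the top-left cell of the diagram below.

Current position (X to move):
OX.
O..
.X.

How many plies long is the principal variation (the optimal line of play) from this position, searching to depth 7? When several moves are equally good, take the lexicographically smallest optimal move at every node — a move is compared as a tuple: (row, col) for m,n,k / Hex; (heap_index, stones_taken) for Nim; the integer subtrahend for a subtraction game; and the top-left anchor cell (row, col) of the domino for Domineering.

ply 1, X at OX./O../.X. | (0,2)=+1→OXX/O../.X.*; (1,1)=+1→OX./OX./.X.; (1,2)=+1→OX./O.X/.X.; (2,0)=-1→OX./O../XX.; (2,2)=-1→OX./O../.XX
ply 2, O at OXX/O../.X. | (1,1)=-1→OXX/OO./.X.*; (1,2)=-1→OXX/O.O/.X.; (2,0)=-1→OXX/O../OX.; (2,2)=-1→OXX/O../.XO
ply 3, X at OXX/OO./.X. | (1,2)=+1→OXX/OOX/.X.*; (2,0)=-1→OXX/OO./XX.; (2,2)=-1→OXX/OO./.XX
ply 4: OXX/OOX/.X. is terminal -1 (O); from OX./O../.X. depth 7

PV length from [OX./O../.X.]: 3 plies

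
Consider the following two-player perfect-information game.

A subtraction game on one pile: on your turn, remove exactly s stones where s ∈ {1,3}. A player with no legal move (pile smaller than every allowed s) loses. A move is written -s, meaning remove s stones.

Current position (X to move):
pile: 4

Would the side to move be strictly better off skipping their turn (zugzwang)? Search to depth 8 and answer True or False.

p1 X@[4]: -1[3]-1* -3[1]-1
p2 O@[3]: -1[2]+1* -3[0]+1
p3 X@[2]: -1[1]-1*
p4 O@[1]: -1[0]+1*
p5 X@[0] terminal -1; root [4] d8
pass branch (O moves first from the same position):
  | p1 O@[4]: -1[3]-1* -3[1]-1
  | p2 X@[3]: -1[2]+1* -3[0]+1
  | p3 O@[2]: -1[1]-1*
  | p4 X@[1]: -1[0]+1*
  | p5 O@[0] terminal -1; root [4] d8
X moving scores -1; X passing scores +1

zugzwang(4, X) = True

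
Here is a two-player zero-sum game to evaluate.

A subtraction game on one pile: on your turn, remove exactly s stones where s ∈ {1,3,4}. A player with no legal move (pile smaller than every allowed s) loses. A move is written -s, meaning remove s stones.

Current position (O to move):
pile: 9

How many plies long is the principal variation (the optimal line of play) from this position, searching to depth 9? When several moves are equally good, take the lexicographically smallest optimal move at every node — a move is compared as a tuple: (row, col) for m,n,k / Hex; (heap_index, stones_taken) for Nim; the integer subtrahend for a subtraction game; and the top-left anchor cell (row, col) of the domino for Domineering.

[9] O move#1: -1:-1/8*, -3:-1/6, -4:-1/5
[8] X move#2: -1:+1/7*, -3:-1/5, -4:-1/4
[7] O move#3: -1:-1/6*, -3:-1/4, -4:-1/3
[6] X move#4: -1:-1/5, -3:-1/3, -4:+1/2*
[2] O move#5: -1:-1/1*
[1] X move#6: -1:+1/0*
[0] end (terminal -1, O#7); searched 9 to 9

PV length from [9]: 6 plies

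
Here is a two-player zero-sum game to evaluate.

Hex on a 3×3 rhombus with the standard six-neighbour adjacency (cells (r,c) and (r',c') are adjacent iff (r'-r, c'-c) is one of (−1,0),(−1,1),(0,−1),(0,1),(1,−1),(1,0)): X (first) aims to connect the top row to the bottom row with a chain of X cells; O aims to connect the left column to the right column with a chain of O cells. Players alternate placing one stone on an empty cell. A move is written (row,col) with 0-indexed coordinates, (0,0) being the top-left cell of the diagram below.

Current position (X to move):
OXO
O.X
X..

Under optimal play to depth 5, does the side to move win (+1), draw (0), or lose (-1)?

ply 1, X at OXO/O.X/X.. | (1,1)=+1→OXO/OXX/X..*; (2,1)=-1→OXO/O.X/XX.; (2,2)=-1→OXO/O.X/X.X
ply 2: OXO/OXX/X.. is terminal -1 (O); from OXO/O.X/X.. depth 5

value(OXO/O.X/X.., X) = +1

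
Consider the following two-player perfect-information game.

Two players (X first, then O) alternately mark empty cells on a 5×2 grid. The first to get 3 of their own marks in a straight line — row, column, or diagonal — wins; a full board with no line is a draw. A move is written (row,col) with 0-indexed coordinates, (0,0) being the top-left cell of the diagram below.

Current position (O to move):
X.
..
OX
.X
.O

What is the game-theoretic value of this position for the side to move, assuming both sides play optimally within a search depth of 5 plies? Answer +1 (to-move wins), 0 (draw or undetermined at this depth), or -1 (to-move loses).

ply 1, O at X./../OX/.X/.O | (0,1)=-1→XO/../OX/.X/.O; (1,0)=-1→X./O./OX/.X/.O; (1,1)=+0→X./.O/OX/.X/.O*; (3,0)=-1→X./../OX/OX/.O; (4,0)=-1→X./../OX/.X/OO
ply 2, X at X./.O/OX/.X/.O | (0,1)=-1→XX/.O/OX/.X/.O; (1,0)=+0→X./XO/OX/.X/.O*; (3,0)=+0→X./.O/OX/XX/.O; (4,0)=+0→X./.O/OX/.X/XO
ply 3, O at X./XO/OX/.X/.O | (0,1)=+0→XO/XO/OX/.X/.O*; (3,0)=+0→X./XO/OX/OX/.O; (4,0)=+0→X./XO/OX/.X/OO
ply 4, X at XO/XO/OX/.X/.O | (3,0)=+0→XO/XO/OX/XX/.O*; (4,0)=+0→XO/XO/OX/.X/XO
ply 5, O at XO/XO/OX/XX/.O | (4,0)=+0→XO/XO/OX/XX/OO*
ply 6: XO/XO/OX/XX/OO is terminal +0 (X); from X./../OX/.X/.O depth 5

value(X./../OX/.X/.O, O) = 0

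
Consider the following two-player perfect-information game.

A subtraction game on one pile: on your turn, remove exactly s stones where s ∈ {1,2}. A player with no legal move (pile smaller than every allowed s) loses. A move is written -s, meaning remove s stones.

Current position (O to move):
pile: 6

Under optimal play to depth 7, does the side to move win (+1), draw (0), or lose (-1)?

value(6, O) = -1

p1 O@[6]: -1[5]-1* -2[4]-1
p2 X@[5]: -1[4]-1 -2[3]+1*
p3 O@[3]: -1[2]-1* -2[1]-1
p4 X@[2]: -1[1]-1 -2[0]+1*
p5 O@[0] terminal -1; root [6] d7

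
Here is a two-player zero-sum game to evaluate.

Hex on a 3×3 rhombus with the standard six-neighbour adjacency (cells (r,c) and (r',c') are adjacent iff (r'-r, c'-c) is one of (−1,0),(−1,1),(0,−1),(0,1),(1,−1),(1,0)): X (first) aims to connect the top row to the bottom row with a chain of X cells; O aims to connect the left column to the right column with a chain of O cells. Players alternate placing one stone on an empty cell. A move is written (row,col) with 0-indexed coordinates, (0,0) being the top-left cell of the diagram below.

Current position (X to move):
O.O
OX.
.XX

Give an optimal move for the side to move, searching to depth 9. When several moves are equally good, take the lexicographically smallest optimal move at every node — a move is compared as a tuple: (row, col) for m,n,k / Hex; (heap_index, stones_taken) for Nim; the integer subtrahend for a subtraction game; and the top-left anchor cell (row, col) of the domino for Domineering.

X's best at [O.O/OX./.XX]: (0,1)

ply 1, X at O.O/OX./.XX | (0,1)=+1→OXO/OX./.XX*; (1,2)=-1→O.O/OXX/.XX; (2,0)=-1→O.O/OX./XXX
ply 2: OXO/OX./.XX is terminal -1 (O); from O.O/OX./.XX depth 9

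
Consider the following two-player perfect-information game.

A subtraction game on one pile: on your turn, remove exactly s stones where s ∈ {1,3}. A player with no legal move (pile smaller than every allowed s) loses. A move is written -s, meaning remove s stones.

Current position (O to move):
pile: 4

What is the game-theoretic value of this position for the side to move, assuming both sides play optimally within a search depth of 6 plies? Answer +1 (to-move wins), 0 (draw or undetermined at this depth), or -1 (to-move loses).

value(4, O) = -1

p1 O@[4]: -1[3]-1* -3[1]-1
p2 X@[3]: -1[2]+1* -3[0]+1
p3 O@[2]: -1[1]-1*
p4 X@[1]: -1[0]+1*
p5 O@[0] terminal -1; root [4] d6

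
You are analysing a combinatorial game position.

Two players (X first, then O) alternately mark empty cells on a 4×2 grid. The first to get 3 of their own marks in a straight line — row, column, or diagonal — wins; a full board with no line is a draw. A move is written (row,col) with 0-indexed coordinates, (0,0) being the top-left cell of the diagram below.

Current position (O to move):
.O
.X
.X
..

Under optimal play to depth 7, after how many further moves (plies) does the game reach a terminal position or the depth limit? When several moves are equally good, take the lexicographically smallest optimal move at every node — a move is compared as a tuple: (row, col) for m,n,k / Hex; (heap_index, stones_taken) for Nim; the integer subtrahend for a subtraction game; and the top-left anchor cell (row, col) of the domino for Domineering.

PV length from [.O/.X/.X/..]: 5 plies

ply 1, O at .O/.X/.X/.. | (0,0)=-1→OO/.X/.X/..; (1,0)=-1→.O/OX/.X/..; (2,0)=-1→.O/.X/OX/..; (3,0)=-1→.O/.X/.X/O.; (3,1)=+0→.O/.X/.X/.O*
ply 2, X at .O/.X/.X/.O | (0,0)=+0→XO/.X/.X/.O*; (1,0)=+0→.O/XX/.X/.O; (2,0)=+0→.O/.X/XX/.O; (3,0)=+0→.O/.X/.X/XO
ply 3, O at XO/.X/.X/.O | (1,0)=+0→XO/OX/.X/.O*; (2,0)=+0→XO/.X/OX/.O; (3,0)=+0→XO/.X/.X/OO
ply 4, X at XO/OX/.X/.O | (2,0)=+0→XO/OX/XX/.O*; (3,0)=+0→XO/OX/.X/XO
ply 5, O at XO/OX/XX/.O | (3,0)=+0→XO/OX/XX/OO*
ply 6: XO/OX/XX/OO is terminal +0 (X); from .O/.X/.X/.. depth 7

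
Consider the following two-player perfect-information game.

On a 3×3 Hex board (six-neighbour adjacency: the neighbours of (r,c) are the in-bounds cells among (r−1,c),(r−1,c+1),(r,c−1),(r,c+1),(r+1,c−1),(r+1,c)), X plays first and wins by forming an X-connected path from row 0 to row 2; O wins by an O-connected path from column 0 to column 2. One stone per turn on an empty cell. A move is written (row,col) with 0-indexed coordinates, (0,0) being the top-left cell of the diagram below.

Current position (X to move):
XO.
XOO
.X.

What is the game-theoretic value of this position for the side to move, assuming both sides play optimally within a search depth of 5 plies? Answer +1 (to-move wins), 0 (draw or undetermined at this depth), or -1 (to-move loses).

p1 X@[XO./XOO/.X.]: (0,2)[XOX/XOO/.X.]-1 (2,0)[XO./XOO/XX.]+1* (2,2)[XO./XOO/.XX]-1
p2 O@[XO./XOO/XX.] terminal -1; root [XO./XOO/.X.] d5

value(XO./XOO/.X., X) = +1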